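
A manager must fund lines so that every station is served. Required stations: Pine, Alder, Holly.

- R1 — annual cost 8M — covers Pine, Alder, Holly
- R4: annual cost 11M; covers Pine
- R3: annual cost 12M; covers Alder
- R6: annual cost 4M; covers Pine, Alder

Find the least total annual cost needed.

This is an integer covering problem.
R1 alone covers Pine, Alder, Holly — every station.
Total annual cost: 8.

8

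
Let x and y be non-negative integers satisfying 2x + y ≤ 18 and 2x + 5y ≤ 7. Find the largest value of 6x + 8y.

Relaxing integrality, the LP optimum is 21.00 at (x,y) = (3.5, 0), which is not an integer point.
(x,y)=(3,0): 2·3+1·0=6≤18, 2·3+5·0=6≤7, objective 18.
(x,y)=(2,0): 2·2+1·0=4≤18, 2·2+5·0=4≤7, objective 12.
No feasible integer point exceeds 18.

18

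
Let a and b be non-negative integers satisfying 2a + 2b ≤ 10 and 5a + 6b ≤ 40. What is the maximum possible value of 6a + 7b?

35

(a,b)=(0,5) is feasible, giving 35.
(a,b)=(1,4) is feasible, giving 34.
Maximum is 35 at (a,b)=(0,5).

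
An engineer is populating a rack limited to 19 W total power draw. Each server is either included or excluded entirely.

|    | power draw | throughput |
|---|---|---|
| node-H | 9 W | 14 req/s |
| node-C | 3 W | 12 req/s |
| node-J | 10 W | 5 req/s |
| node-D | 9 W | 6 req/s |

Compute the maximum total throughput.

26

This is an integer program with binary decision variables.
Allowing fractional choices, the relaxed optimum would be about 30.7, but servers are indivisible.
node-H + node-C: power draw 9 + 3 = 12 ≤ 19, throughput 14 + 12 = 26.
node-H + node-J: power draw 9 + 10 = 19 ≤ 19, throughput 14 + 5 = 19.
node-H + node-D: power draw 9 + 9 = 18 ≤ 19, throughput 14 + 6 = 20.
Best is node-H and node-C with total throughput 26.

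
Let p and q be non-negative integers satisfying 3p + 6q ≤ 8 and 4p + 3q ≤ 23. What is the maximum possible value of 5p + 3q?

Relaxing integrality, the LP optimum is 13.33 at (p,q) = (2.67, 0), which is not an integer point.
(p,q)=(2,0): 3·2+6·0=6≤8, 4·2+3·0=8≤23, objective 10.
(p,q)=(1,0): 3·1+6·0=3≤8, 4·1+3·0=4≤23, objective 5.
The best lattice point is (2,0), giving 10.

10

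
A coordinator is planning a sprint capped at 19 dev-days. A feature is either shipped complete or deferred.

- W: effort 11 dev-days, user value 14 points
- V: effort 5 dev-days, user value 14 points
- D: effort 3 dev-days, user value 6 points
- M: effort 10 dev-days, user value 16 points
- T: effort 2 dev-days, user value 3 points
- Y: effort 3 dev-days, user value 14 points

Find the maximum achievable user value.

44

V + M + Y: effort 5 + 10 + 3 = 18 ≤ 19, user value 14 + 16 + 14 = 44.
W + V + Y: effort 11 + 5 + 3 = 19 ≤ 19, user value 14 + 14 + 14 = 42.
D + M + T + Y: effort 3 + 10 + 2 + 3 = 18 ≤ 19, user value 6 + 16 + 3 + 14 = 39.
Best is V, M, and Y with total user value 44.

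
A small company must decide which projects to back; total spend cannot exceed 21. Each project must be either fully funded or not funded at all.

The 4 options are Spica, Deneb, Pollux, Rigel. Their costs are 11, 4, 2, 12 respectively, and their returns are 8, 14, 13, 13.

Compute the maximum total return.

40

Allowing fractional choices, the relaxed optimum would be about 42.2, but projects are indivisible.
Spica + Deneb + Pollux: cost 11 + 4 + 2 = 17 ≤ 21, return 8 + 14 + 13 = 35.
Deneb + Pollux + Rigel: cost 4 + 2 + 12 = 18 ≤ 21, return 14 + 13 + 13 = 40.
Best is Deneb, Pollux, and Rigel with total return 40.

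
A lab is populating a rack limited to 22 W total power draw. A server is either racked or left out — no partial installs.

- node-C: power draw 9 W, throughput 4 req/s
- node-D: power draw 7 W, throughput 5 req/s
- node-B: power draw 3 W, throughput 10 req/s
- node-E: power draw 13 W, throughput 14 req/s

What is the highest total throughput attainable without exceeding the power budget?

24

Allowing fractional choices, the relaxed optimum would be about 28.3, but servers are indivisible.
node-B + node-E: power draw 3 + 13 = 16 ≤ 22, throughput 10 + 14 = 24.
node-C + node-D + node-B: power draw 9 + 7 + 3 = 19 ≤ 22, throughput 4 + 5 + 10 = 19.
Best is node-B and node-E with total throughput 24.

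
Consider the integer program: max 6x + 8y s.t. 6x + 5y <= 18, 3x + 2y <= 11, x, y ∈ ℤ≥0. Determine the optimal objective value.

24

The continuous relaxation peaks at (0, 3.6) with value 28.80; rounding to a feasible lattice point costs some objective.
(x,y)=(0,3): 6·0+5·3=15≤18, 3·0+2·3=6≤11, objective 24.
(x,y)=(1,2): 6·1+5·2=16≤18, 3·1+2·2=7≤11, objective 22.
The best lattice point is (0,3), giving 24.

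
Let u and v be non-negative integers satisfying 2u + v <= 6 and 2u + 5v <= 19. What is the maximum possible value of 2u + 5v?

17

(u,v)=(1,3): 2·1+1·3=5≤6, 2·1+5·3=17≤19, objective 17.
(u,v)=(0,3): 2·0+1·3=3≤6, 2·0+5·3=15≤19, objective 15.
(u,v)=(2,2): 2·2+1·2=6≤6, 2·2+5·2=14≤19, objective 14.
(u,v)=(1,2): 2·1+1·2=4≤6, 2·1+5·2=12≤19, objective 12.
Maximum is 17 at (u,v)=(1,3).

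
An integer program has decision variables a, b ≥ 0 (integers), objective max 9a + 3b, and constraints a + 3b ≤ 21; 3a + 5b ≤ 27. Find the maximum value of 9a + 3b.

81

(a,b)=(9,0): 1·9+3·0=9≤21, 3·9+5·0=27≤27, objective 81.
(a,b)=(8,0): 1·8+3·0=8≤21, 3·8+5·0=24≤27, objective 72.
Maximum is 81 at (a,b)=(9,0).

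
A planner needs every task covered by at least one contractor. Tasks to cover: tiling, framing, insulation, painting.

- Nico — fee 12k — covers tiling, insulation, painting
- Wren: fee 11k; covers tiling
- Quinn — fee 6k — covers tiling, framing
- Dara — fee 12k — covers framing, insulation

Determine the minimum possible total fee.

18

Choose Nico and Quinn: together they cover tiling, framing, insulation, painting — every task.
Total fee: 12 + 6 = 18.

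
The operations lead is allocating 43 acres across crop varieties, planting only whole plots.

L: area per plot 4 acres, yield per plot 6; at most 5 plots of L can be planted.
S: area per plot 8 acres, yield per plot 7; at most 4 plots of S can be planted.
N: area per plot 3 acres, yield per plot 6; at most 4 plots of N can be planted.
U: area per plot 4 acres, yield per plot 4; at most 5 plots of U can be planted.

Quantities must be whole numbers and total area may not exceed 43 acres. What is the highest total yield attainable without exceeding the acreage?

This is a bounded integer knapsack.
5×L, 1×S, and 4×N: area 40 ≤ 43, yield 5·6 + 1·7 + 4·6 = 61.
5×L, 4×N, and 2×U: area 40 ≤ 43, yield 5·6 + 4·6 + 2·4 = 62.
Best is 62.

62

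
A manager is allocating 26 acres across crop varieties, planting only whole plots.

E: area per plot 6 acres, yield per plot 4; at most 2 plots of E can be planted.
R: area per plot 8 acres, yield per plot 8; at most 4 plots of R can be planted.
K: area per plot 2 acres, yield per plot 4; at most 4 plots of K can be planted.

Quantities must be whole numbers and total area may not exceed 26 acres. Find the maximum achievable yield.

32

This is a bounded integer knapsack.
2×R and 4×K: area 24 ≤ 26, yield 2·8 + 4·4 = 32.
2×R and 3×K: area 22 ≤ 26, yield 2·8 + 3·4 = 28.
Best is 32.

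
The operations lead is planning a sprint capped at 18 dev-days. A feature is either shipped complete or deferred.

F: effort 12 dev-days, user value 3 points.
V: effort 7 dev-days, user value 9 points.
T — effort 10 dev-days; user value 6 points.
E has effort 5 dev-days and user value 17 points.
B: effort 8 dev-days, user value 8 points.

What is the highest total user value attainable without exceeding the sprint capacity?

Take V and E: effort 7 + 5 = 12 ≤ 18, user value 9 + 17 = 26.
No other feasible combination does better.

26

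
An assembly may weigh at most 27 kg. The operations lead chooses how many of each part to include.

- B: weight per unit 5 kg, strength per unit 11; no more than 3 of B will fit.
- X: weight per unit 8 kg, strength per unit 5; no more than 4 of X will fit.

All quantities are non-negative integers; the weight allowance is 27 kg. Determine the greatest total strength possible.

This is a bounded integer knapsack.
3×B: weight 15 ≤ 27, strength 3·11 = 33.
3×B and 1×X: weight 23 ≤ 27, strength 3·11 + 1·5 = 38.
Best is 38.

38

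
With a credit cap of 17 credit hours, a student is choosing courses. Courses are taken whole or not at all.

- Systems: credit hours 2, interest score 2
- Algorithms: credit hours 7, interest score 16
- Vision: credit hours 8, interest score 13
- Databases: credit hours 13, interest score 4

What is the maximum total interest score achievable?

31

Systems + Algorithms + Vision: credit hours 2 + 7 + 8 = 17 ≤ 17, interest score 2 + 16 + 13 = 31.
Systems + Algorithms: credit hours 2 + 7 = 9 ≤ 17, interest score 2 + 16 = 18.
Algorithms + Vision: credit hours 7 + 8 = 15 ≤ 17, interest score 16 + 13 = 29.
Best is Systems, Algorithms, and Vision with total interest score 31.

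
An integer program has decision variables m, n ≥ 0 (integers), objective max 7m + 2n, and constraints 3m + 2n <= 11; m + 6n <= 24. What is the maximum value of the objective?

23

(m,n)=(3,1): 3·3+2·1=11≤11, 1·3+6·1=9≤24, objective 23.
(m,n)=(3,0): 3·3+2·0=9≤11, 1·3+6·0=3≤24, objective 21.
(m,n)=(2,2): 3·2+2·2=10≤11, 1·2+6·2=14≤24, objective 18.
Maximum is 23 at (m,n)=(3,1).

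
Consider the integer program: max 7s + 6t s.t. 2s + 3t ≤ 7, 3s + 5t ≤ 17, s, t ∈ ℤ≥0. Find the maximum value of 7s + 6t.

Relaxing integrality, the LP optimum is 24.50 at (s,t) = (3.5, 0), which is not an integer point.
(s,t)=(3,0): 2·3+3·0=6≤7, 3·3+5·0=9≤17, objective 21.
(s,t)=(2,1): 2·2+3·1=7≤7, 3·2+5·1=11≤17, objective 20.
No feasible integer point exceeds 21.

21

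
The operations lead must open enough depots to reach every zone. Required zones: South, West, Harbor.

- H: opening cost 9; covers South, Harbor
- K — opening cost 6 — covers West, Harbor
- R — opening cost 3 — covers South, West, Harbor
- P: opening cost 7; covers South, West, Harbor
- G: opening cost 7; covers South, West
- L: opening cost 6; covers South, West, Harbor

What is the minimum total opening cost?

R alone covers South, West, Harbor — every zone.
Total opening cost: 3.
No cover costs less than 3.

3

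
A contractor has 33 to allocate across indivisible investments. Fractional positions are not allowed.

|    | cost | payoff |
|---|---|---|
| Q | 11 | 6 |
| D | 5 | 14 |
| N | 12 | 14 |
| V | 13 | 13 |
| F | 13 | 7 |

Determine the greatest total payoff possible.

D + N + F: cost 5 + 12 + 13 = 30 ≤ 33, payoff 14 + 14 + 7 = 35.
D + N + V: cost 5 + 12 + 13 = 30 ≤ 33, payoff 14 + 14 + 13 = 41.
Best is D, N, and V with total payoff 41.

41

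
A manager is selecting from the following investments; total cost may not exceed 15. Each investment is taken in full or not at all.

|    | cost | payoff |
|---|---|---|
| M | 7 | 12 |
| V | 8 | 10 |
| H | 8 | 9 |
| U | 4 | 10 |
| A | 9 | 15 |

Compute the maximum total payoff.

U + A: cost 4 + 9 = 13 ≤ 15, payoff 10 + 15 = 25.
M + V: cost 7 + 8 = 15 ≤ 15, payoff 12 + 10 = 22.
M + U: cost 7 + 4 = 11 ≤ 15, payoff 12 + 10 = 22.
Best is U and A with total payoff 25.

25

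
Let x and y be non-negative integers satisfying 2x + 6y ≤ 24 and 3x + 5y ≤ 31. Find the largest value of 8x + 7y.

(x,y)=(10,0): 2·10+6·0=20≤24, 3·10+5·0=30≤31, objective 80.
(x,y)=(9,0): 2·9+6·0=18≤24, 3·9+5·0=27≤31, objective 72.
Maximum is 80 at (x,y)=(10,0).

80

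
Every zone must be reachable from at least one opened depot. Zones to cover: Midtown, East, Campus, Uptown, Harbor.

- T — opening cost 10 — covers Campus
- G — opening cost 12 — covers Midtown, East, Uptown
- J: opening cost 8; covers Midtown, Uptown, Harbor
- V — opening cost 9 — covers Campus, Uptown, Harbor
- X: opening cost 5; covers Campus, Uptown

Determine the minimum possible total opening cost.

This is a weighted set-cover instance.
The greedy cost-per-new-zone heuristic would pick X, J, and G for 25, but a cheaper cover exists.
Choose G and V: together they cover Midtown, East, Campus, Uptown, Harbor — every zone.
Total opening cost: 12 + 9 = 21.
No cover costs less than 21.

21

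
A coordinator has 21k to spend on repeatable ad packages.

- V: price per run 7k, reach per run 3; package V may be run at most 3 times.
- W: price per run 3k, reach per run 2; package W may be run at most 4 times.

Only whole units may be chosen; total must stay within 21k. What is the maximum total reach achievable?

11

This is a bounded integer knapsack.
W has the best ratio (2/3); taking only W gives at most 4×2 = 8 (stopped by the supply cap of 4).
Mixing does better — 1×V and 4×W: price 19 ≤ 21, reach 1·3 + 4·2 = 11.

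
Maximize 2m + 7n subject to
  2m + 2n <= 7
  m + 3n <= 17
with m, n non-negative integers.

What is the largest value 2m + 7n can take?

The continuous relaxation peaks at (0, 3.5) with value 24.50; rounding to a feasible lattice point costs some objective.
(m,n)=(0,3): 2·0+2·3=6≤7, 1·0+3·3=9≤17, objective 21.
(m,n)=(1,2): 2·1+2·2=6≤7, 1·1+3·2=7≤17, objective 16.
(m,n)=(0,2): 2·0+2·2=4≤7, 1·0+3·2=6≤17, objective 14.
Maximum is 21 at (m,n)=(0,3).

21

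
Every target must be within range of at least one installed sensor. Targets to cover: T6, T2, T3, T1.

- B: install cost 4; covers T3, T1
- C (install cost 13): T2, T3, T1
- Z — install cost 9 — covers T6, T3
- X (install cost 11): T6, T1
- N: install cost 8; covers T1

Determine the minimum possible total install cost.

Choose C and Z: together they cover T6, T2, T3, T1 — every target.
Total install cost: 13 + 9 = 22.

22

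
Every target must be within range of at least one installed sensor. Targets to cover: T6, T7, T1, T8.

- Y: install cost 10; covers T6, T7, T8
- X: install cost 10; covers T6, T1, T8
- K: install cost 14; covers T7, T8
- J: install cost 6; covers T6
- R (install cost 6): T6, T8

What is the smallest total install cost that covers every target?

The greedy cost-per-new-target heuristic would pick R, Y, and X for 26, but a cheaper cover exists.
Choose Y and X: together they cover T6, T7, T1, T8 — every target.
Total install cost: 10 + 10 = 20.
No cover costs less than 20.

20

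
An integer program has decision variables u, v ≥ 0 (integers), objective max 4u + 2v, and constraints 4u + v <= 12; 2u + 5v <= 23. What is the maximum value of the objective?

14

The continuous relaxation peaks at (2.06, 3.78) with value 15.78; rounding to a feasible lattice point costs some objective.
(u,v)=(2,3): 4·2+1·3=11≤12, 2·2+5·3=19≤23, objective 14.
(u,v)=(1,4): 4·1+1·4=8≤12, 2·1+5·4=22≤23, objective 12.
(u,v)=(2,2): 4·2+1·2=10≤12, 2·2+5·2=14≤23, objective 12.
No feasible integer point exceeds 14.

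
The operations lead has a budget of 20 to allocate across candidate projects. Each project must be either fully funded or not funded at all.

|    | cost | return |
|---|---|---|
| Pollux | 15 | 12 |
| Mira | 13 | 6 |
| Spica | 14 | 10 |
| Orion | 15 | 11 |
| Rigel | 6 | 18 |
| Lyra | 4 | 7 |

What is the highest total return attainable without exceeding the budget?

Allowing fractional choices, the relaxed optimum would be about 33.0, but projects are indivisible.
Mira + Rigel: cost 13 + 6 = 19 ≤ 20, return 6 + 18 = 24.
Rigel + Lyra: cost 6 + 4 = 10 ≤ 20, return 18 + 7 = 25.
Spica + Rigel: cost 14 + 6 = 20 ≤ 20, return 10 + 18 = 28.
Best is Spica and Rigel with total return 28.

28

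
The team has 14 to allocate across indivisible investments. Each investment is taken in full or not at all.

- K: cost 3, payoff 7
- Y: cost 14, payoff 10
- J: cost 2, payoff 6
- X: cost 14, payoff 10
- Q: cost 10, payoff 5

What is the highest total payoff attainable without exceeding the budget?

13

This is an integer program with binary decision variables.
Allowing fractional choices, the relaxed optimum would be about 19.4, but investments are indivisible.
K + J: cost 3 + 2 = 5 ≤ 14, payoff 7 + 6 = 13.
J + Q: cost 2 + 10 = 12 ≤ 14, payoff 6 + 5 = 11.
K + Q: cost 3 + 10 = 13 ≤ 14, payoff 7 + 5 = 12.
Best is K and J with total payoff 13.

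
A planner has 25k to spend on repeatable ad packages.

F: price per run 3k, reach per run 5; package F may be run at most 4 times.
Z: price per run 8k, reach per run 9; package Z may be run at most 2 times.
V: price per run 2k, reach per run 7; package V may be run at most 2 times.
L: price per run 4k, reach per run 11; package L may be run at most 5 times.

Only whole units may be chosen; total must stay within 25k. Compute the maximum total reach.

2×V and 5×L: price 24 ≤ 25, reach 2·7 + 5·11 = 69.
1×F, 1×V, and 5×L: price 25 ≤ 25, reach 1·5 + 1·7 + 5·11 = 67.
Best is 69.

69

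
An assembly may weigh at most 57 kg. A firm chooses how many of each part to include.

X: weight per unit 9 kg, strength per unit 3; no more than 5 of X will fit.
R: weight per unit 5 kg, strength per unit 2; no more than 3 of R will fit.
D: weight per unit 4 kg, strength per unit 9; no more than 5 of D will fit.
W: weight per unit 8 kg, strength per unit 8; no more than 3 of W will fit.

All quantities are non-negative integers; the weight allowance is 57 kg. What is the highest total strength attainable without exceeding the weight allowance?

D has the best ratio (9/4); taking only D gives at most 5×9 = 45 (stopped by the supply cap of 5).
Mixing does better — 2×R, 5×D, and 3×W: weight 54 ≤ 57, strength 2·2 + 5·9 + 3·8 = 73.

73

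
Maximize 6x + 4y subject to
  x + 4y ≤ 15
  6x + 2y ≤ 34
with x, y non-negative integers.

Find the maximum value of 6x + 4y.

38

The continuous relaxation peaks at (4.82, 2.55) with value 39.09; rounding to a feasible lattice point costs some objective.
(x,y)=(5,2): 1·5+4·2=13≤15, 6·5+2·2=34≤34, objective 38.
(x,y)=(5,1): 1·5+4·1=9≤15, 6·5+2·1=32≤34, objective 34.
(x,y)=(4,2): 1·4+4·2=12≤15, 6·4+2·2=28≤34, objective 32.
Maximum is 38 at (x,y)=(5,2).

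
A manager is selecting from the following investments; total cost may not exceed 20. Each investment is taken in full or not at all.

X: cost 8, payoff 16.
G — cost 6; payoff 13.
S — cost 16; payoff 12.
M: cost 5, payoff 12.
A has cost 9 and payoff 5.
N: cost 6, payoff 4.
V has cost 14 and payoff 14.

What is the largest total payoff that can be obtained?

Take X, G, and M: cost 8 + 6 + 5 = 19 ≤ 20, payoff 16 + 13 + 12 = 41.
No other feasible combination does better.

41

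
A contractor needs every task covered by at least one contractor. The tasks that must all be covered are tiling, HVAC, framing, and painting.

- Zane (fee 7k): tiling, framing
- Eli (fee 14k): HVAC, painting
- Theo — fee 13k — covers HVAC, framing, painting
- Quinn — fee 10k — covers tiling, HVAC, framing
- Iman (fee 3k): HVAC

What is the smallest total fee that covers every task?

The greedy cost-per-new-task heuristic would pick Iman, Zane, and Theo for 23, but a cheaper cover exists.
Choose Zane and Theo: together they cover tiling, HVAC, framing, painting — every task.
Total fee: 7 + 13 = 20.
No cover costs less than 20.

20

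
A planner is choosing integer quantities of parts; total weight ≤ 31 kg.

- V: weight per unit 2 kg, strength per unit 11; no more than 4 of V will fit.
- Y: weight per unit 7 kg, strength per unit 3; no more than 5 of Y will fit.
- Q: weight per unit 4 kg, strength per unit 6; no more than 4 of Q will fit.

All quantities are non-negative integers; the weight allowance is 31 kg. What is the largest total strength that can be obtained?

4×V, 1×Y, and 4×Q: weight 31 ≤ 31, strength 4·11 + 1·3 + 4·6 = 71.
4×V and 4×Q: weight 24 ≤ 31, strength 4·11 + 4·6 = 68.
Best is 71.

71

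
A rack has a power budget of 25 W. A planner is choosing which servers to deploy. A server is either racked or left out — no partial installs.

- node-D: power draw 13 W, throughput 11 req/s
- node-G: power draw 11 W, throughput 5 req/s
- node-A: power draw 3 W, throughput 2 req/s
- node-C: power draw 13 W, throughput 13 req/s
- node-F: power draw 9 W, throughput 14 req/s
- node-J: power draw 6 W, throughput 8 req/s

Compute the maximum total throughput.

Take node-A, node-C, and node-F: power draw 3 + 13 + 9 = 25 ≤ 25, throughput 2 + 13 + 14 = 29.
No other feasible combination does better.

29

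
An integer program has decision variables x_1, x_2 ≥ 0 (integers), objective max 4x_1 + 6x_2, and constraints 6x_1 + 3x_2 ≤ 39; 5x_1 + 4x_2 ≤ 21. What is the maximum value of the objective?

30

(x_1,x_2)=(0,5) is feasible, giving 30.
(x_1,x_2)=(1,4) is feasible, giving 28.
(x_1,x_2)=(0,4) is feasible, giving 24.
No feasible integer point exceeds 30.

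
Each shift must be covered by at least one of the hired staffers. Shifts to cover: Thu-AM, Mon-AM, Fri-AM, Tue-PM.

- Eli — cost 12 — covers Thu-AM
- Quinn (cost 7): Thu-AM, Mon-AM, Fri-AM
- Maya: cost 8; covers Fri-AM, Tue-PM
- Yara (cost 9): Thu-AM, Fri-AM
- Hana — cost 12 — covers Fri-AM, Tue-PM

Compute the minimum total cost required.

Choose Quinn and Maya: together they cover Thu-AM, Mon-AM, Fri-AM, Tue-PM — every shift.
Total cost: 7 + 8 = 15.
No cover costs less than 15.

15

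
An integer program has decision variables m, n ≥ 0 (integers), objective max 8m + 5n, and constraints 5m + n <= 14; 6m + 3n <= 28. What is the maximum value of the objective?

The continuous relaxation peaks at (0, 9.33) with value 46.67; rounding to a feasible lattice point costs some objective.
(m,n)=(0,9): 5·0+1·9=9≤14, 6·0+3·9=27≤28, objective 45.
(m,n)=(0,8): 5·0+1·8=8≤14, 6·0+3·8=24≤28, objective 40.
No feasible integer point exceeds 45.

45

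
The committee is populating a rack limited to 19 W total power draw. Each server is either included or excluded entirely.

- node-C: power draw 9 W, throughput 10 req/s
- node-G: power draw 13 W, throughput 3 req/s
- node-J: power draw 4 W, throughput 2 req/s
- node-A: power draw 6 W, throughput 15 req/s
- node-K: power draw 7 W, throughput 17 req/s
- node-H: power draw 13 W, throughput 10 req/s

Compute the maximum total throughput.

34

Take node-J, node-A, and node-K: power draw 4 + 6 + 7 = 17 ≤ 19, throughput 2 + 15 + 17 = 34.
No other feasible combination does better.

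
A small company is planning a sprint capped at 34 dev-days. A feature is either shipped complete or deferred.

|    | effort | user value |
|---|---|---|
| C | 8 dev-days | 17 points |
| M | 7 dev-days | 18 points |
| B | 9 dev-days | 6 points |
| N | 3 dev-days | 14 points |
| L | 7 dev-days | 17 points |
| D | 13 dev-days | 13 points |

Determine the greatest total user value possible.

72

Treat it as a binary knapsack problem.
Allowing fractional choices, the relaxed optimum would be about 75.0, but features are indivisible.
M + N + L + D: effort 7 + 3 + 7 + 13 = 30 ≤ 34, user value 18 + 14 + 17 + 13 = 62.
C + M + N + L: effort 8 + 7 + 3 + 7 = 25 ≤ 34, user value 17 + 18 + 14 + 17 = 66.
C + M + B + N + L: effort 8 + 7 + 9 + 3 + 7 = 34 ≤ 34, user value 17 + 18 + 6 + 14 + 17 = 72.
Best is C, M, B, N, and L with total user value 72.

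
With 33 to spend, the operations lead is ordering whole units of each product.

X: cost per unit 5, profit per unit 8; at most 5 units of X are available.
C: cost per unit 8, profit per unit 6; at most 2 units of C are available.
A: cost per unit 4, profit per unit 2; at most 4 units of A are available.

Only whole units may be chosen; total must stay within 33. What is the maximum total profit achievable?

46

X has the best ratio (8/5); taking only X gives at most 5×8 = 40 (stopped by the supply cap of 5).
Mixing does better — 5×X and 1×C: cost 33 ≤ 33, profit 5·8 + 1·6 = 46.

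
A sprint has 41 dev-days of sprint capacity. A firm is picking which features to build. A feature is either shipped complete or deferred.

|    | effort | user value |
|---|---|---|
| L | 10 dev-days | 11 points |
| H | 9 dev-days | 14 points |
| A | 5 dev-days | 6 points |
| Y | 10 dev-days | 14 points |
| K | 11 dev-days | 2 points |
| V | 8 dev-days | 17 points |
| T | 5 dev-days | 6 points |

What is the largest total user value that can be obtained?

Allowing fractional choices, the relaxed optimum would be about 61.4, but features are indivisible.
H + A + Y + V + T: effort 9 + 5 + 10 + 8 + 5 = 37 ≤ 41, user value 14 + 6 + 14 + 17 + 6 = 57.
L + H + A + V + T: effort 10 + 9 + 5 + 8 + 5 = 37 ≤ 41, user value 11 + 14 + 6 + 17 + 6 = 54.
L + H + Y + V: effort 10 + 9 + 10 + 8 = 37 ≤ 41, user value 11 + 14 + 14 + 17 = 56.
Best is H, A, Y, V, and T with total user value 57.

57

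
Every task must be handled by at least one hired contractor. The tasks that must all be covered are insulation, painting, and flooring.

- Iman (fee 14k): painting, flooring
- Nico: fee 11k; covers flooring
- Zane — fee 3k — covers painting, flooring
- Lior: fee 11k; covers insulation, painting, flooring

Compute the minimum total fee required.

11

The greedy cost-per-new-task heuristic would pick Zane and Lior for 14, but a cheaper cover exists.
Lior alone covers insulation, painting, flooring — every task.
Total fee: 11.
No cover costs less than 11.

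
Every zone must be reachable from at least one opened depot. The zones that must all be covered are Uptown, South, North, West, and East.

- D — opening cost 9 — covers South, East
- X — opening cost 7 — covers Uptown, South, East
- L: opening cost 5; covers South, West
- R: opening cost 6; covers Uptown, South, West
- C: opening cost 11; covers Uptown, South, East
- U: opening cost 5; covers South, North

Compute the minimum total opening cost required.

17

This is a weighted set-cover instance.
The greedy cost-per-new-zone heuristic would pick R, U, and X for 18, but a cheaper cover exists.
Choose X, L, and U: together they cover Uptown, South, North, West, East — every zone.
Total opening cost: 7 + 5 + 5 = 17.
No cover costs less than 17.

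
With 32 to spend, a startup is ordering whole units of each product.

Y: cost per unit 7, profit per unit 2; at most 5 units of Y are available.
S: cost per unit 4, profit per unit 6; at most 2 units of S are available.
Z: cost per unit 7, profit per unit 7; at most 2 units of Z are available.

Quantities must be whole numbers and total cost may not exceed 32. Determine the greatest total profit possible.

28

S has the best ratio (6/4); taking only S gives at most 2×6 = 12 (stopped by the supply cap of 2).
Mixing does better — 1×Y, 2×S, and 2×Z: cost 29 ≤ 32, profit 1·2 + 2·6 + 2·7 = 28.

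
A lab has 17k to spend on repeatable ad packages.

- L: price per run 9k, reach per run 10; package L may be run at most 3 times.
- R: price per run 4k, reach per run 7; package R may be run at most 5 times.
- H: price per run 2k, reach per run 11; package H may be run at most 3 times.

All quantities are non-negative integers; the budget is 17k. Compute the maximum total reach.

47

2×R and 3×H: price 14 ≤ 17, reach 2·7 + 3·11 = 47.
3×R and 2×H: price 16 ≤ 17, reach 3·7 + 2·11 = 43.
Best is 47.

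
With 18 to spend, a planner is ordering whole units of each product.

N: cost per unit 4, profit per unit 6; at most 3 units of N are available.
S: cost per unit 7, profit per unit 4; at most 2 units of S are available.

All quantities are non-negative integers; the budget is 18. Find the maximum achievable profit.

This is a bounded integer knapsack.
Take 3×N: cost 12 ≤ 18, profit 3·6 = 18.
N has the best ratio (6/4) and is taken to its limit of 3; remaining capacity is filled optimally with the others.

18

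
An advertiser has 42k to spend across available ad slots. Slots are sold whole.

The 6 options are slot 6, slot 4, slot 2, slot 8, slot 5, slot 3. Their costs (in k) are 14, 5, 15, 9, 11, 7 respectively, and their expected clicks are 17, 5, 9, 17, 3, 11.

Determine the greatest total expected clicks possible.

50

Take slot 6, slot 4, slot 8, and slot 3: cost 14 + 5 + 9 + 7 = 35 ≤ 42, expected clicks 17 + 5 + 17 + 11 = 50.
No other feasible combination does better.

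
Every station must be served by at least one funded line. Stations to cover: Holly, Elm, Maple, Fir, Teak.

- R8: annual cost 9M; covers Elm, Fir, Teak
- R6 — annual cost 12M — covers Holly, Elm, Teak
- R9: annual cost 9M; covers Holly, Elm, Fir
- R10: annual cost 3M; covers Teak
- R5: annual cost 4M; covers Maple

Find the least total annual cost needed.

16

This is an integer covering problem.
Choose R9, R10, and R5: together they cover Holly, Elm, Maple, Fir, Teak — every station.
Total annual cost: 9 + 3 + 4 = 16.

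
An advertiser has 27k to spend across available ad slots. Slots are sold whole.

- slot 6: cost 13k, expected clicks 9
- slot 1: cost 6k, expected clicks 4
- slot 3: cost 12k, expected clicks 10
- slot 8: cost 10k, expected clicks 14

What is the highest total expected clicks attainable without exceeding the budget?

24

Allowing fractional choices, the relaxed optimum would be about 27.5, but ad slots are indivisible.
slot 3 + slot 8: cost 12 + 10 = 22 ≤ 27, expected clicks 10 + 14 = 24.
slot 6 + slot 3: cost 13 + 12 = 25 ≤ 27, expected clicks 9 + 10 = 19.
slot 6 + slot 8: cost 13 + 10 = 23 ≤ 27, expected clicks 9 + 14 = 23.
Best is slot 3 and slot 8 with total expected clicks 24.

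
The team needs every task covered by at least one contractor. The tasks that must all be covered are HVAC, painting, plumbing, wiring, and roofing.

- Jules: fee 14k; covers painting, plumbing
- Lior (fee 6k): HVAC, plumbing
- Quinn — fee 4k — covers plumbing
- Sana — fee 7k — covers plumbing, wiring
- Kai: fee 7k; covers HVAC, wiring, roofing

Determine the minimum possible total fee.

21

The greedy cost-per-new-task heuristic would pick Kai, Quinn, and Jules for 25, but a cheaper cover exists.
Choose Jules and Kai: together they cover HVAC, painting, plumbing, wiring, roofing — every task.
Total fee: 14 + 7 = 21.
No cover costs less than 21.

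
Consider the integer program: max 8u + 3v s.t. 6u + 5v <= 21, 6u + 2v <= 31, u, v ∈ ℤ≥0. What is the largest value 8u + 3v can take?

(u,v)=(3,0): 6·3+5·0=18≤21, 6·3+2·0=18≤31, objective 24.
(u,v)=(2,1): 6·2+5·1=17≤21, 6·2+2·1=14≤31, objective 19.
(u,v)=(2,0): 6·2+5·0=12≤21, 6·2+2·0=12≤31, objective 16.
No feasible integer point exceeds 24.

24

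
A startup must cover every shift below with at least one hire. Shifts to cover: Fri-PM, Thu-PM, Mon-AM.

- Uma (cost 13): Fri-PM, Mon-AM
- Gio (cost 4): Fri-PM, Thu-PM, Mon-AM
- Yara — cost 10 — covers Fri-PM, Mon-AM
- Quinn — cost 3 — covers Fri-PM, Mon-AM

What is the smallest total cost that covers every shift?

4

This is an integer covering problem.
Gio alone covers Fri-PM, Thu-PM, Mon-AM — every shift.
Total cost: 4.
No cover costs less than 4.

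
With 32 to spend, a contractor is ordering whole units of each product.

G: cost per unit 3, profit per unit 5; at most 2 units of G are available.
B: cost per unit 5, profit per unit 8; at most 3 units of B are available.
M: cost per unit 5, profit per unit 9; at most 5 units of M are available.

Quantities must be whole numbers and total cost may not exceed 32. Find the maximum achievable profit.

This is a bounded integer knapsack.
2×G, 1×B, and 4×M: cost 31 ≤ 32, profit 2·5 + 1·8 + 4·9 = 54.
2×G and 5×M: cost 31 ≤ 32, profit 2·5 + 5·9 = 55.
Best is 55.

55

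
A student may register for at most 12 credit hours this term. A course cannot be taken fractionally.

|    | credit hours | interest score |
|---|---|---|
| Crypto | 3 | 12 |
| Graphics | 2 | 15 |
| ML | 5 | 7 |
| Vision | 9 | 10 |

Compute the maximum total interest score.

34

Graphics + Vision: credit hours 2 + 9 = 11 ≤ 12, interest score 15 + 10 = 25.
Crypto + Graphics + ML: credit hours 3 + 2 + 5 = 10 ≤ 12, interest score 12 + 15 + 7 = 34.
Crypto + Graphics: credit hours 3 + 2 = 5 ≤ 12, interest score 12 + 15 = 27.
Best is Crypto, Graphics, and ML with total interest score 34.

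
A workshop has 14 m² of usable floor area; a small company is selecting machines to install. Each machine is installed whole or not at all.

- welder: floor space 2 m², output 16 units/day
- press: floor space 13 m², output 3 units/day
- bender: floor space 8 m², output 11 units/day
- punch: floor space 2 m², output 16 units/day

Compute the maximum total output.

43

This is a 0-1 knapsack instance.
Take welder, bender, and punch: floor space 2 + 8 + 2 = 12 ≤ 14, output 16 + 11 + 16 = 43.
No other feasible combination does better.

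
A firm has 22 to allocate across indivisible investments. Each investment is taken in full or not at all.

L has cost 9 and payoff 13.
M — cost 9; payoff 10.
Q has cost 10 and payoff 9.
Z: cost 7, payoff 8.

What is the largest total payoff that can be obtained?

Treat it as a binary knapsack problem.
Take L and M: cost 9 + 9 = 18 ≤ 22, payoff 13 + 10 = 23.
No other feasible combination does better.

23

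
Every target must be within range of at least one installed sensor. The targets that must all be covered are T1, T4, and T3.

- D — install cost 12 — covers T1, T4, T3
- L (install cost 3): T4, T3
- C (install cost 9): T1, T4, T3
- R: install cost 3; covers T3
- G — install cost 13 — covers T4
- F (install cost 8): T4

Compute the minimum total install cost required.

9

The greedy cost-per-new-target heuristic would pick L and C for 12, but a cheaper cover exists.
C alone covers T1, T4, T3 — every target.
Total install cost: 9.
No cover costs less than 9.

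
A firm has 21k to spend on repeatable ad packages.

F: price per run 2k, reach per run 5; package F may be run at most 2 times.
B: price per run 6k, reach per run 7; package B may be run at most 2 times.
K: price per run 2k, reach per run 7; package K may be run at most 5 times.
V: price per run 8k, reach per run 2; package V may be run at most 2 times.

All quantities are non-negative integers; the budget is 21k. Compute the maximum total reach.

2×F, 1×B, and 5×K: price 20 ≤ 21, reach 2·5 + 1·7 + 5·7 = 52.
1×F, 1×B, and 5×K: price 18 ≤ 21, reach 1·5 + 1·7 + 5·7 = 47.
Best is 52.

52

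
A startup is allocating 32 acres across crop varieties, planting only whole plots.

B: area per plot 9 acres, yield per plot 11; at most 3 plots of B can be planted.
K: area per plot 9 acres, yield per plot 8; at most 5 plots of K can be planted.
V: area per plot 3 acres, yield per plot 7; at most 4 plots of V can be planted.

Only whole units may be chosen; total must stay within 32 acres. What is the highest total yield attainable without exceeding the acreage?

50

This is a bounded integer knapsack.
V has the best ratio (7/3); taking only V gives at most 4×7 = 28 (stopped by the supply cap of 4).
Mixing does better — 2×B and 4×V: area 30 ≤ 32, yield 2·11 + 4·7 = 50.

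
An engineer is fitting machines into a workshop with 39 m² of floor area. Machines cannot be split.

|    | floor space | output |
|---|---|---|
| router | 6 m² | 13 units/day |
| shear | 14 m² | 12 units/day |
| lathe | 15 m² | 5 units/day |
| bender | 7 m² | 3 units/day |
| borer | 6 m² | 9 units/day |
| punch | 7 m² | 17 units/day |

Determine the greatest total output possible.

51

Allowing fractional choices, the relaxed optimum would be about 53.6, but machines are indivisible.
router + lathe + borer + punch: floor space 6 + 15 + 6 + 7 = 34 ≤ 39, output 13 + 5 + 9 + 17 = 44.
router + shear + borer + punch: floor space 6 + 14 + 6 + 7 = 33 ≤ 39, output 13 + 12 + 9 + 17 = 51.
router + shear + bender + punch: floor space 6 + 14 + 7 + 7 = 34 ≤ 39, output 13 + 12 + 3 + 17 = 45.
Best is router, shear, borer, and punch with total output 51.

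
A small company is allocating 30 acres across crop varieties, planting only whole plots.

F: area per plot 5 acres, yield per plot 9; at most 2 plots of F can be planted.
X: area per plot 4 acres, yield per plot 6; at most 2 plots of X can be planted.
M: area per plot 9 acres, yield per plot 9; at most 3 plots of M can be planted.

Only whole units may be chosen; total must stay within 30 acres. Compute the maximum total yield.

39

Take 2×F, 2×X, and 1×M: area 27 ≤ 30, yield 2·9 + 2·6 + 1·9 = 39.
F has the best ratio (9/5) and is taken to its limit of 2; remaining capacity is filled optimally with the others.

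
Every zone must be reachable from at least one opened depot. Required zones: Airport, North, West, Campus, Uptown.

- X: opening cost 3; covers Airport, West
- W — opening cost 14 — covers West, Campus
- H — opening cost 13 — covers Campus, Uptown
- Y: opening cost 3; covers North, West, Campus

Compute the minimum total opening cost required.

Choose X, H, and Y: together they cover Airport, North, West, Campus, Uptown — every zone.
Total opening cost: 3 + 13 + 3 = 19.
No cover costs less than 19.

19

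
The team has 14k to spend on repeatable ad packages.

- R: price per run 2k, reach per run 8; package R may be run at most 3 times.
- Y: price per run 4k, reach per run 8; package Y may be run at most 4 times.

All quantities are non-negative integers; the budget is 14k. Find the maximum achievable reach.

Take 3×R and 2×Y: price 14 ≤ 14, reach 3·8 + 2·8 = 40.
R has the best ratio (8/2) and is taken to its limit of 3; remaining capacity is filled optimally with the others.

40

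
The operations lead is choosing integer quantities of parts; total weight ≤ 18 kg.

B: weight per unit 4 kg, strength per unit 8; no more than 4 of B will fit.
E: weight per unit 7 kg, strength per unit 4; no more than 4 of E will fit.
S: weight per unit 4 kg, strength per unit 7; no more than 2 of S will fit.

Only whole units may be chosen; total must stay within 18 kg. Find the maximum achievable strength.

32

This is a bounded integer knapsack.
4×B: weight 16 ≤ 18, strength 4·8 = 32.
3×B and 1×S: weight 16 ≤ 18, strength 3·8 + 1·7 = 31.
Best is 32.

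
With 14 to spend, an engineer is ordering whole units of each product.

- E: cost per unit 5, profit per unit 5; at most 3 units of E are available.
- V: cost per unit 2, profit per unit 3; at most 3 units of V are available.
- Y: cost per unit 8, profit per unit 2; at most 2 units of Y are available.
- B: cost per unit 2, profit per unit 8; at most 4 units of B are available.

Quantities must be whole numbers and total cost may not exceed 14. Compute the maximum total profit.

Take 3×V and 4×B: cost 14 ≤ 14, profit 3·3 + 4·8 = 41.
B has the best ratio (8/2) and is taken to its limit of 4; remaining capacity is filled optimally with the others.

41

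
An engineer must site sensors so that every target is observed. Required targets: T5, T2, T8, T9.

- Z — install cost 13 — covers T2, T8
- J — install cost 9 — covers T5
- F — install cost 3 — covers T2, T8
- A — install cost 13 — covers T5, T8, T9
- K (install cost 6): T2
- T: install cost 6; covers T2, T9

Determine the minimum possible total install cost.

This is an integer covering problem.
Choose F and A: together they cover T5, T2, T8, T9 — every target.
Total install cost: 3 + 13 = 16.

16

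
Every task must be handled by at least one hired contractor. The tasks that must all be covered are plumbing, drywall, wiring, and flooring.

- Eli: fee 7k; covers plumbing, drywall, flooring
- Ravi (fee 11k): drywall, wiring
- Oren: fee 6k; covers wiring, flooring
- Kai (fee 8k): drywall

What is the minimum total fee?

13

This is a weighted set-cover instance.
Choose Eli and Oren: together they cover plumbing, drywall, wiring, flooring — every task.
Total fee: 7 + 6 = 13.
No cover costs less than 13.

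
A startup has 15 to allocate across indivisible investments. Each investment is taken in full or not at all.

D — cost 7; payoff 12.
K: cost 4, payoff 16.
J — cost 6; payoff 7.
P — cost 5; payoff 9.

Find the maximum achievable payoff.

Treat it as a binary knapsack problem.
K + P: cost 4 + 5 = 9 ≤ 15, payoff 16 + 9 = 25.
D + K: cost 7 + 4 = 11 ≤ 15, payoff 12 + 16 = 28.
K + J + P: cost 4 + 6 + 5 = 15 ≤ 15, payoff 16 + 7 + 9 = 32.
Best is K, J, and P with total payoff 32.

32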